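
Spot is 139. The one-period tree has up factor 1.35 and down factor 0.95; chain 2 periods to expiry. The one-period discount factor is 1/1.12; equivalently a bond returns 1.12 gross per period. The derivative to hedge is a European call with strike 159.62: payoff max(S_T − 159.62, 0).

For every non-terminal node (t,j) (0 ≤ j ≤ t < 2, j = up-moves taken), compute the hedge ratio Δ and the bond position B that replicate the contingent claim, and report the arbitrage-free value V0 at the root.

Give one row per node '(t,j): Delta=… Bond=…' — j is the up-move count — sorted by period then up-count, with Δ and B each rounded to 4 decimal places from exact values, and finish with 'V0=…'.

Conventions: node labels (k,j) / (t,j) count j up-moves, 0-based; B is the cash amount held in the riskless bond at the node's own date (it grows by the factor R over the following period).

Since d<R<u, set p* = (R−d)/(u−d) = 0.4250; price each node as the discounted p*-expectation of its children.
At maturity the claim pays: V(2,0)=0.0000, V(2,1)=18.6475, V(2,2)=93.7075
Node (1,0) S=132.0500: V=(p*·18.6475+(1−p*)·0.0000)/1.12=7.0761; Δ=(18.6475−0.0000)/(178.2675−125.4475)=0.3530; B=V−Δ·S=-39.5427
Node (1,1) S=187.6500: V=(p*·93.7075+(1−p*)·18.6475)/1.12=45.1321; Δ=(93.7075−18.6475)/(253.3275−178.2675)=1.0000; B=V−Δ·S=-142.5179
Node (0,0) S=139.0000: V=(p*·45.1321+(1−p*)·7.0761)/1.12=20.7588; Δ=(45.1321−7.0761)/(187.6500−132.0500)=0.6845; B=V−Δ·S=-74.3814
Sanity check at the root: Δ(0,0)·S0 + B(0,0) reproduces V0 = 20.7588.

(0,0): Delta=0.6845 Bond=-74.3814
(1,0): Delta=0.3530 Bond=-39.5427
(1,1): Delta=1.0000 Bond=-142.5179
V0=20.7588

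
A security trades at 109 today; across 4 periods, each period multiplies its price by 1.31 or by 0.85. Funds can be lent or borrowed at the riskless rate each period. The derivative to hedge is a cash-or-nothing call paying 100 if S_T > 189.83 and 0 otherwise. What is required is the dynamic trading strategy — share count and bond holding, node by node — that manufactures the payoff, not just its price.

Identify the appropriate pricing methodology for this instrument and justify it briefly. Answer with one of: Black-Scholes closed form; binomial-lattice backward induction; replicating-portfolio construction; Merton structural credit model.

framework: replicating-portfolio construction

Key observation: what is demanded is not a single number but the (Δ, B) position at each node of the 1.31/0.85 tree starting at 109; constructing those positions is the replicating-portfolio method.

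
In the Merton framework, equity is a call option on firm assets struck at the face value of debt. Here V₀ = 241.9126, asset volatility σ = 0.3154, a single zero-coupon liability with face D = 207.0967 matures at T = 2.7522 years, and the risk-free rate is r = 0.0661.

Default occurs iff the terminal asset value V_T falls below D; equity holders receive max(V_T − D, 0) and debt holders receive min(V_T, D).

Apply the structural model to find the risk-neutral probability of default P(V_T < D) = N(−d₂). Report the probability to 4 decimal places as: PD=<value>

Apply the equity-as-call identities (strike 207.0967, horizon 2.7522 years):
d₁ = [ln(V₀/D) + (r + σ²/2)T] / (σ√T)
   = [ln(241.9126/207.0967) + (0.0661 + 0.5·0.3154²)·2.7522] / (0.3154·√2.7522)
   = [0.155391 + 0.318811] / 0.523241 = 0.906278
d₂ = d₁ − σ√T = 0.906278 − 0.523241 = 0.383037
risk-neutral PD = N(−d₂) = N(-0.383037) = 0.350846

PD=0.3508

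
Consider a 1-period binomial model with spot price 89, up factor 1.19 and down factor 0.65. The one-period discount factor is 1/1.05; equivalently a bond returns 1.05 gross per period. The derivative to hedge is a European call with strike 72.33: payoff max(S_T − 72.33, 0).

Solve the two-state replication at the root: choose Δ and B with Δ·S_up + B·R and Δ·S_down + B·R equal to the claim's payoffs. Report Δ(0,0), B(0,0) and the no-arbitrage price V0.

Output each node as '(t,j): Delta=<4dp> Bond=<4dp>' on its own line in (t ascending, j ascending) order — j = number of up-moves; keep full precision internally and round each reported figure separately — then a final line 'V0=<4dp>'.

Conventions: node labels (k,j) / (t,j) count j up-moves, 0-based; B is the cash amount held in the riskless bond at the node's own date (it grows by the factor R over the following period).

(0,0): Delta=0.6987 Bond=-38.4956
V0=23.6896

Arbitrage-free pricing uses the up-move probability p* = (R−d)/(u−d) = 0.7407, discounting each step at R = 1.05.
At maturity the claim pays: V(1,0)=0.0000, V(1,1)=33.5800
(0,0): S=89.0000. Δ = (V_up−V_dn)/(S_up−S_dn) = (33.5800−0.0000)/(105.9100−57.8500) = 0.6987. V = [p*·33.5800 + (1−p*)·0.0000]/1.05 = 23.6896. B = V − Δ·S = -38.4956.
Sanity check at the root: Δ(0,0)·S0 + B(0,0) reproduces V0 = 23.6896.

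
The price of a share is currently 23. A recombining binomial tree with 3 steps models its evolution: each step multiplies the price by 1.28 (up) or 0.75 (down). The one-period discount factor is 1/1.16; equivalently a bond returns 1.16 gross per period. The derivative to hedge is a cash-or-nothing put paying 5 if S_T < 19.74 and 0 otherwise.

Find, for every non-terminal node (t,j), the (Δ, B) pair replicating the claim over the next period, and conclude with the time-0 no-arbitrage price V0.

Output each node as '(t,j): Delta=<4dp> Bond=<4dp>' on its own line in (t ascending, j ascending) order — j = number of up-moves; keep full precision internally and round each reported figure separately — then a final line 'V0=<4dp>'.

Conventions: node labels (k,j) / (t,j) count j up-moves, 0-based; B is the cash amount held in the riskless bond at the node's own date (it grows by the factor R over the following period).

Under the risk-neutral measure, an up-move has probability p* = (R−d)/(u−d) = 0.7736 and values discount at R = 1.16.
Expiry values: V(3,0)=5.0000, V(3,1)=5.0000, V(3,2)=0.0000, V(3,3)=0.0000
  t=2,j=0: stock 12.9375 → up 16.5600 (V=5.0000), down 9.7031 (V=5.0000). Price 4.3103; hedge Δ=0.0000, bond B=4.3103.
  t=2,j=1: stock 22.0800 → up 28.2624 (V=0.0000), down 16.5600 (V=5.0000). Price 0.9759; hedge Δ=-0.4273, bond B=10.4099.
  t=2,j=2: stock 37.6832 → up 48.2345 (V=0.0000), down 28.2624 (V=0.0000). Price 0.0000; hedge Δ=0.0000, bond B=0.0000.
  t=1,j=0: stock 17.2500 → up 22.0800 (V=0.9759), down 12.9375 (V=4.3103). Price 1.4921; hedge Δ=-0.3647, bond B=7.7835.
  t=1,j=1: stock 29.4400 → up 37.6832 (V=0.0000), down 22.0800 (V=0.9759). Price 0.1905; hedge Δ=-0.0625, bond B=2.0319.
  t=0,j=0: stock 23.0000 → up 29.4400 (V=0.1905), down 17.2500 (V=1.4921). Price 0.4183; hedge Δ=-0.1068, bond B=2.8742.
As a check, the time-0 holding Δ(0,0)·S0 + B(0,0) comes to 0.4183 — exactly V0.

(0,0): Delta=-0.1068 Bond=2.8742
(1,0): Delta=-0.3647 Bond=7.7835
(1,1): Delta=-0.0625 Bond=2.0319
(2,0): Delta=0.0000 Bond=4.3103
(2,1): Delta=-0.4273 Bond=10.4099
(2,2): Delta=0.0000 Bond=0.0000
V0=0.4183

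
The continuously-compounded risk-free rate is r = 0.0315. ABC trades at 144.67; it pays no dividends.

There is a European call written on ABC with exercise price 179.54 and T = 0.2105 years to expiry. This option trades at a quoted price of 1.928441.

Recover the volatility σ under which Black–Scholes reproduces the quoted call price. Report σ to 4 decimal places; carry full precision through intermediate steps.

sigma = 0.4044

At σ = 0.4044 the Black–Scholes value reproduces the quote:
σ√T = 0.4044·√0.2105 = 0.185540
d₁ = (ln(S/K) + (r+σ²/2)T) / (σ√T) = (ln(144.67/179.54) + (0.0315+0.4044²/2)·0.2105) / 0.185540 = (-0.215943 + 0.023843) / 0.185540 = -1.035354
d₂ = d₁ − σ√T = -1.035354 − 0.185540 = -1.220894
e^{−rT} = 0.993391
N(d₁) = 0.150252,  N(d₂) = 0.111063
V = S·N(d₁) − K·e^{−rT}·N(d₂) = 21.736921 − 19.808480 = 1.928441 (the quoted price), and the Black–Scholes price is strictly increasing in σ, so σ is unique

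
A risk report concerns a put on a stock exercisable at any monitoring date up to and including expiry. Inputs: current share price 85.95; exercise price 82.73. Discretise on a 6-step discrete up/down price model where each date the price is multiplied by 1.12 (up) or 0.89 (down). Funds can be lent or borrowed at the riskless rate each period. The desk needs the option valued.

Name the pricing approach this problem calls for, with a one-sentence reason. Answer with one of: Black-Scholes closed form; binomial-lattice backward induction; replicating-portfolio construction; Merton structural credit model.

Key observation: the defining feature is the embedded early-exercise option across 6 discrete dates on the spot-85.95 tree; pricing the strike-82.73 put means working backward with an exercise test at every node.

framework: binomial-lattice backward induction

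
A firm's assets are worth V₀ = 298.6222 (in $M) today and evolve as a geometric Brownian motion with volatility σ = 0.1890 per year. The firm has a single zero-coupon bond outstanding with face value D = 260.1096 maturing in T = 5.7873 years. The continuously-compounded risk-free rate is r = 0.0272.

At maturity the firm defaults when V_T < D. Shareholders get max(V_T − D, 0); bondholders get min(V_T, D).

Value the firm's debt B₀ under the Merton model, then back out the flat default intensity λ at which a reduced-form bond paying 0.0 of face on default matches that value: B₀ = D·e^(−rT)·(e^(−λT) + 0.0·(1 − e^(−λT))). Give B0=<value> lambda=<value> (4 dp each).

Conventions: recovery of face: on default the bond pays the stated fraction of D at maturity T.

With assets at 298.6222 and a single debt payment of 260.1096 at 5.7873 years:
d₁ = [ln(V₀/D) + (r + σ²/2)T] / (σ√T)
   = [ln(298.6222/260.1096) + (0.0272 + 0.5·0.1890²)·5.7873] / (0.1890·√5.7873)
   = [0.138076 + 0.260779] / 0.454674 = 0.877233
d₂ = d₁ − σ√T = 0.877233 − 0.454674 = 0.422559
N(d₁) = 0.809820,  N(d₂) = 0.663692,  e^(−rT) = 0.854350
E₀ = V₀·N(d₁) − D·e^(−rT)·N(d₂)
   = 298.6222·0.809820 − 260.1096·0.854350·0.663692 = 94.341625
B₀ = V₀ − E₀ = 298.6222 − 94.341625 = 204.280575
e^(−λT) = (B₀·e^(rT)/D − 0)/(1 − 0) = (204.2806·1.170481/260.1096 − 0)/1 = 0.91925292
λ = −ln(0.91925292)/5.7873 = 0.014548

B0=204.2806 lambda=0.0145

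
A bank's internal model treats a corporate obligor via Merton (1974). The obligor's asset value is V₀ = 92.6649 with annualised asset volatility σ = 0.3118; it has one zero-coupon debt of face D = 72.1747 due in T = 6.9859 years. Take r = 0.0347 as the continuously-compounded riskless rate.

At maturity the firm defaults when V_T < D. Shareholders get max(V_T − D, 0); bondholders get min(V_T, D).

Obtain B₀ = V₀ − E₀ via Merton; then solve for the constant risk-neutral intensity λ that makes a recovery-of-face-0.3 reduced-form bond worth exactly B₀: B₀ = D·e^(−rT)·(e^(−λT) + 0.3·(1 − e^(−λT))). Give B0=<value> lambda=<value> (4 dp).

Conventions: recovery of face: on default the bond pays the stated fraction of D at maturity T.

B0=46.9737 lambda=0.0400

Work the structural quantities from V₀ = 92.6649 against face 72.1747:
d₁ = [ln(V₀/D) + (r + σ²/2)T] / (σ√T)
   = [ln(92.6649/72.1747) + (0.0347 + 0.5·0.3118²)·6.9859] / (0.3118·√6.9859)
   = [0.249900 + 0.581993] / 0.824114 = 1.009439
d₂ = d₁ − σ√T = 1.009439 − 0.824114 = 0.185325
N(d₁) = 0.843618,  N(d₂) = 0.573513,  e^(−rT) = 0.784734
E₀ = V₀·N(d₁) − D·e^(−rT)·N(d₂)
   = 92.6649·0.843618 − 72.1747·0.784734·0.573513 = 45.691188
B₀ = V₀ − E₀ = 92.6649 − 45.691188 = 46.973712
e^(−λT) = (B₀·e^(rT)/D − 0.3)/(1 − 0.3) = (46.9737·1.274317/72.1747 − 0.3)/0.7 = 0.75624041
λ = −ln(0.75624041)/6.9859 = 0.039994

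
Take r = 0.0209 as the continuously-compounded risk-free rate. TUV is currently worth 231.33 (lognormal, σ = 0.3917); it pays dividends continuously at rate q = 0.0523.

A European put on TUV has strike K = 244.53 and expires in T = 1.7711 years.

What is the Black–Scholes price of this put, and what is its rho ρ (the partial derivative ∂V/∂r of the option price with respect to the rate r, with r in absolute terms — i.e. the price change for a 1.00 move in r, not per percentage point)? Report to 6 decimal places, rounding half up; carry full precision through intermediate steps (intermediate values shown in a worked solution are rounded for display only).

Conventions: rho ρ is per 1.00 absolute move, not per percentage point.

price = 59.312003
ρ = -284.703613

σ√T = 0.3917·√1.7711 = 0.521285
d₁ = (ln(S/K) + (r−q+σ²/2)T) / (σ√T) = (ln(231.33/244.53) + (0.0209−0.0523+0.3917²/2)·1.7711) / 0.521285 = (-0.055493 + 0.080256) / 0.521285 = 0.047505
d₂ = d₁ − σ√T = 0.047505 − 0.521285 = -0.473780
e^{−rT} = 0.963661
e^{−qT} = 0.911532
N(−d₁) = 0.481055,  N(−d₂) = 0.682172
Put price V = K·e^{−rT}·N(−d₂) − S·e^{−qT}·N(−d₁) = 160.749598 − 101.437594 = 59.312003
ρ = −K·T·e^{−rT}·N(−d₂) = -284.703613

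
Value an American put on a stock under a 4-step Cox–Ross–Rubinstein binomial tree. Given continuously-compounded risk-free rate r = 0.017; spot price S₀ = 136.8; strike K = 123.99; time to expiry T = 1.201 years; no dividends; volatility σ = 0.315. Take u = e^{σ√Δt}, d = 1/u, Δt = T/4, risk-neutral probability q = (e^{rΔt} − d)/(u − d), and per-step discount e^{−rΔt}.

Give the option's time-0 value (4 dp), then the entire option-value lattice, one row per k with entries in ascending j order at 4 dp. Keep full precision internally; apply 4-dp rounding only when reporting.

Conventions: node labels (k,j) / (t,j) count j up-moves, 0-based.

price = 11.7139
tree:
11.7139
18.7696 3.9387
29.0195 7.4937 0.0000
42.4816 14.2574 0.0000 0.0000
55.4031 27.1257 0.0000 0.0000 0.0000

Δt=0.30025, u=1.18840, d=0.84147, q=0.47171, disc=e^(-rΔt)=0.99491
k=4 terminal: V=max(K-S,0) → 55.4031 27.1257 0.0000 0.0000 0.0000
k=3: j=0 S=81.5084 intr=42.4816 cont=41.8503 V=42.4816[EX]; j=1 S=115.1131 intr=8.8769 cont=14.2574 V=14.2574[hold]; j=2 S=162.5726 intr=0.0000 cont=0.0000 V=0.0000[hold]; j=3 S=229.5988 intr=0.0000 cont=0.0000 V=0.0000[hold]
k=2: j=0 S=96.8643 intr=27.1257 cont=29.0195 V=29.0195[hold]; j=1 S=136.8000 intr=0.0000 cont=7.4937 V=7.4937[hold]; j=2 S=193.2006 intr=0.0000 cont=0.0000 V=0.0000[hold]
k=1: j=0 S=115.1131 intr=8.8769 cont=18.7696 V=18.7696[hold]; j=1 S=162.5726 intr=0.0000 cont=3.9387 V=3.9387[hold]
k=0: j=0 S=136.8000 intr=0.0000 cont=11.7139 V=11.7139[hold]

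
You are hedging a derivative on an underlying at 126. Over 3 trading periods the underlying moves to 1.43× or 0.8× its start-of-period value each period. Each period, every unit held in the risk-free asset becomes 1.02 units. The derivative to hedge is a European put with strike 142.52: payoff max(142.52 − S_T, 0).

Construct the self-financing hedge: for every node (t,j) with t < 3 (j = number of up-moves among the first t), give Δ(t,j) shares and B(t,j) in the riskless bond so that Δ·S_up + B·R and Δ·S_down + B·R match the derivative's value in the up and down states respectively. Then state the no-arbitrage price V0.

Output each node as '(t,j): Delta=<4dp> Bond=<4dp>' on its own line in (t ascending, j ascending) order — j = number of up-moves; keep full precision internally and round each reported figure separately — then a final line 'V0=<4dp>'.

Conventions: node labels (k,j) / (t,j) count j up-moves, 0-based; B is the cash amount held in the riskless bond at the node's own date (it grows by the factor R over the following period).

(0,0): Delta=-0.4103 Bond=83.3285
(1,0): Delta=-0.6571 Bond=109.8758
(1,1): Delta=-0.1529 Bond=38.6264
(2,0): Delta=-1.0000 Bond=139.7255
(2,1): Delta=-0.2996 Bond=60.5398
(2,2): Delta=0.0000 Bond=0.0000
V0=31.6359

Arbitrage-free pricing uses the up-move probability p* = (R−d)/(u−d) = 0.3492, discounting each step at R = 1.02.
At maturity the claim pays: V(3,0)=78.0080, V(3,1)=27.2048, V(3,2)=0.0000, V(3,3)=0.0000
(2,0): S=80.6400. Δ = (V_up−V_dn)/(S_up−S_dn) = (27.2048−78.0080)/(115.3152−64.5120) = -1.0000. V = [p*·27.2048 + (1−p*)·78.0080]/1.02 = 59.0855. B = V − Δ·S = 139.7255.
(2,1): S=144.1440. Δ = (V_up−V_dn)/(S_up−S_dn) = (0.0000−27.2048)/(206.1259−115.3152) = -0.2996. V = [p*·0.0000 + (1−p*)·27.2048]/1.02 = 17.3576. B = V − Δ·S = 60.5398.
(2,2): S=257.6574. Δ = (V_up−V_dn)/(S_up−S_dn) = (0.0000−0.0000)/(368.4501−206.1259) = 0.0000. V = [p*·0.0000 + (1−p*)·0.0000]/1.02 = 0.0000. B = V − Δ·S = 0.0000.
(1,0): S=100.8000. Δ = (V_up−V_dn)/(S_up−S_dn) = (17.3576−59.0855)/(144.1440−80.6400) = -0.6571. V = [p*·17.3576 + (1−p*)·59.0855]/1.02 = 43.6410. B = V − Δ·S = 109.8758.
(1,1): S=180.1800. Δ = (V_up−V_dn)/(S_up−S_dn) = (0.0000−17.3576)/(257.6574−144.1440) = -0.1529. V = [p*·0.0000 + (1−p*)·17.3576]/1.02 = 11.0747. B = V − Δ·S = 38.6264.
(0,0): S=126.0000. Δ = (V_up−V_dn)/(S_up−S_dn) = (11.0747−43.6410)/(180.1800−100.8000) = -0.4103. V = [p*·11.0747 + (1−p*)·43.6410]/1.02 = 31.6359. B = V − Δ·S = 83.3285.
Verification: the root portfolio costs Δ(0,0)·S0 + B(0,0) = 31.6359, matching V0.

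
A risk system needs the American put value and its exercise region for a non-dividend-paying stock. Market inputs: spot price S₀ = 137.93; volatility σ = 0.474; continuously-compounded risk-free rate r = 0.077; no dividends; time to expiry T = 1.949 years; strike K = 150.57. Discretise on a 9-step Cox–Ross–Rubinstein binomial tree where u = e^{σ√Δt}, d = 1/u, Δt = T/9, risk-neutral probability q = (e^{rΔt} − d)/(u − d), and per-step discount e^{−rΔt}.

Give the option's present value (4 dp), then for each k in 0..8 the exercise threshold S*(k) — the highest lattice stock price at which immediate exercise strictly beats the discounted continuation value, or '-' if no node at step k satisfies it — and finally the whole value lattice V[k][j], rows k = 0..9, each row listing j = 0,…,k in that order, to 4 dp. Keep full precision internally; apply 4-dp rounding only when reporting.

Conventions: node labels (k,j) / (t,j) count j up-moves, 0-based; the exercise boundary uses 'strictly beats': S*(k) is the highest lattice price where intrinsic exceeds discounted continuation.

price = 34.4843
boundary = - - - 71.1657 88.7292 71.1657 88.7292 71.1657 88.7292
tree:
34.4843
46.9153 22.3729
62.0034 32.3912 12.4234
79.4043 45.5281 19.4510 5.3303
93.4912 61.8408 29.6445 9.2122 1.3588
104.7897 79.4043 43.7054 15.6192 2.6719 0.0000
113.8517 93.4912 61.8408 25.8063 5.2538 0.0000 0.0000
121.1199 104.7897 79.4043 41.0968 10.3306 0.0000 0.0000 0.0000
126.9494 113.8517 93.4912 61.8408 20.3133 0.0000 0.0000 0.0000 0.0000
131.6250 121.1199 104.7897 79.4043 39.9426 0.0000 0.0000 0.0000 0.0000 0.0000

params: Δt=0.21656 u=1.24680 d=0.80205 q=0.48289 e^(-rΔt)=0.98346
t_9 payoffs: 131.6250 121.1199 104.7897 79.4043 39.9426 0.0000 0.0000 0.0000 0.0000 0.0000
t_8: node(8,0) S=23.6206 payoff=126.9494 vs cont=124.4595 → 126.9494 [stop]  node(8,1) S=36.7183 payoff=113.8517 vs cont=111.3618 → 113.8517 [stop]  node(8,2) S=57.0788 payoff=93.4912 vs cont=91.0013 → 93.4912 [stop]  node(8,3) S=88.7292 payoff=61.8408 vs cont=59.3509 → 61.8408 [stop]  node(8,4) S=137.9300 payoff=12.6400 vs cont=20.3133 → 20.3133 [wait]  node(8,5) S=214.4128 payoff=0.0000 vs cont=0.0000 → 0.0000 [wait]  node(8,6) S=333.3057 payoff=0.0000 vs cont=0.0000 → 0.0000 [wait]  node(8,7) S=518.1251 payoff=0.0000 vs cont=0.0000 → 0.0000 [wait]  node(8,8) S=805.4278 payoff=0.0000 vs cont=0.0000 → 0.0000 [wait]  ⇒ S*(8)=88.7292
t_7: node(7,0) S=29.4501 payoff=121.1199 vs cont=118.6300 → 121.1199 [stop]  node(7,1) S=45.7803 payoff=104.7897 vs cont=102.2998 → 104.7897 [stop]  node(7,2) S=71.1657 payoff=79.4043 vs cont=76.9144 → 79.4043 [stop]  node(7,3) S=110.6274 payoff=39.9426 vs cont=41.0968 → 41.0968 [wait]  node(7,4) S=171.9708 payoff=0.0000 vs cont=10.3306 → 10.3306 [wait]  node(7,5) S=267.3294 payoff=0.0000 vs cont=0.0000 → 0.0000 [wait]  node(7,6) S=415.5647 payoff=0.0000 vs cont=0.0000 → 0.0000 [wait]  node(7,7) S=645.9972 payoff=0.0000 vs cont=0.0000 → 0.0000 [wait]  ⇒ S*(7)=71.1657
t_6: node(6,0) S=36.7183 payoff=113.8517 vs cont=111.3618 → 113.8517 [stop]  node(6,1) S=57.0788 payoff=93.4912 vs cont=91.0013 → 93.4912 [stop]  node(6,2) S=88.7292 payoff=61.8408 vs cont=59.8990 → 61.8408 [stop]  node(6,3) S=137.9300 payoff=12.6400 vs cont=25.8063 → 25.8063 [wait]  node(6,4) S=214.4128 payoff=0.0000 vs cont=5.2538 → 5.2538 [wait]  node(6,5) S=333.3057 payoff=0.0000 vs cont=0.0000 → 0.0000 [wait]  node(6,6) S=518.1251 payoff=0.0000 vs cont=0.0000 → 0.0000 [wait]  ⇒ S*(6)=88.7292
t_5: node(5,0) S=45.7803 payoff=104.7897 vs cont=102.2998 → 104.7897 [stop]  node(5,1) S=71.1657 payoff=79.4043 vs cont=76.9144 → 79.4043 [stop]  node(5,2) S=110.6274 payoff=39.9426 vs cont=43.7054 → 43.7054 [wait]  node(5,3) S=171.9708 payoff=0.0000 vs cont=15.6192 → 15.6192 [wait]  node(5,4) S=267.3294 payoff=0.0000 vs cont=2.6719 → 2.6719 [wait]  node(5,5) S=415.5647 payoff=0.0000 vs cont=0.0000 → 0.0000 [wait]  ⇒ S*(5)=71.1657
t_4: node(4,0) S=57.0788 payoff=93.4912 vs cont=91.0013 → 93.4912 [stop]  node(4,1) S=88.7292 payoff=61.8408 vs cont=61.1378 → 61.8408 [stop]  node(4,2) S=137.9300 payoff=12.6400 vs cont=29.6445 → 29.6445 [wait]  node(4,3) S=214.4128 payoff=0.0000 vs cont=9.2122 → 9.2122 [wait]  node(4,4) S=333.3057 payoff=0.0000 vs cont=1.3588 → 1.3588 [wait]  ⇒ S*(4)=88.7292
t_3: node(3,0) S=71.1657 payoff=79.4043 vs cont=76.9144 → 79.4043 [stop]  node(3,1) S=110.6274 payoff=39.9426 vs cont=45.5281 → 45.5281 [wait]  node(3,2) S=171.9708 payoff=0.0000 vs cont=19.4510 → 19.4510 [wait]  node(3,3) S=267.3294 payoff=0.0000 vs cont=5.3303 → 5.3303 [wait]  ⇒ S*(3)=71.1657
t_2: node(2,0) S=88.7292 payoff=61.8408 vs cont=62.0034 → 62.0034 [wait]  node(2,1) S=137.9300 payoff=12.6400 vs cont=32.3912 → 32.3912 [wait]  node(2,2) S=214.4128 payoff=0.0000 vs cont=12.4234 → 12.4234 [wait]  ⇒ S*(2)=-
t_1: node(1,0) S=110.6274 payoff=39.9426 vs cont=46.9153 → 46.9153 [wait]  node(1,1) S=171.9708 payoff=0.0000 vs cont=22.3729 → 22.3729 [wait]  ⇒ S*(1)=-
t_0: node(0,0) S=137.9300 payoff=12.6400 vs cont=34.4843 → 34.4843 [wait]  ⇒ S*(0)=-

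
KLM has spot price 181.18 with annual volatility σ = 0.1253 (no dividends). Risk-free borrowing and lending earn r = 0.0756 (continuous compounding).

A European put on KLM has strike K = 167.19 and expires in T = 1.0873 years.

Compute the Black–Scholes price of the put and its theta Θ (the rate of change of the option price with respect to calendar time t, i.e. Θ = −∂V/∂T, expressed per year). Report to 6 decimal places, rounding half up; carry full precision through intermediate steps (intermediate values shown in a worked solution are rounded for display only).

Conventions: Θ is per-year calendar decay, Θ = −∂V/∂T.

σ√T = 0.1253·√1.0873 = 0.130655
d₁ = (ln(S/K) + (r+σ²/2)T) / (σ√T) = (ln(181.18/167.19) + (0.0756+0.1253²/2)·1.0873) / 0.130655 = (0.080360 + 0.090735) / 0.130655 = 1.309521
d₂ = d₁ − σ√T = 1.309521 − 0.130655 = 1.178866
e^{−rT} = 0.921088
N(−d₁) = 0.095179,  N(−d₂) = 0.119226
Put price V = K·e^{−rT}·N(−d₂) − S·N(−d₁) = 18.360371 − 17.244526 = 1.115845
φ(d₁) = (1/√(2π))·e^{−d₁²/2} = 0.169253
Θ = −S·φ(d₁)·σ/(2√T) + r·K·e^{−rT}·N(−d₂) = −1.842438 + 1.388044 = -0.454394

price = 1.115845
Θ = -0.454394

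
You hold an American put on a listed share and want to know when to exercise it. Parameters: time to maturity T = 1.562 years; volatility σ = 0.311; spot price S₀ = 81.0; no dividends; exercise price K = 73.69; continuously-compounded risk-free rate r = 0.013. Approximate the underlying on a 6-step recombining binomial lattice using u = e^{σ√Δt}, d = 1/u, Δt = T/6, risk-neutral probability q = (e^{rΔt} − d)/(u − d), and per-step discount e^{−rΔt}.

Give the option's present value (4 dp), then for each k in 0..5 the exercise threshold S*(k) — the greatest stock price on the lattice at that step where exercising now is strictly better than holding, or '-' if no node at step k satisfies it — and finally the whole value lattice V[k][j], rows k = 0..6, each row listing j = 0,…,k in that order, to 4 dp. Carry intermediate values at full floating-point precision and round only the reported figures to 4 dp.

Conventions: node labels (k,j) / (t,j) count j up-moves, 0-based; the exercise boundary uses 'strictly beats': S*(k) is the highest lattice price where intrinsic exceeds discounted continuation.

price = 8.2690
boundary = - - - - 42.9366 50.3202
tree:
8.2690
12.1781 3.9391
17.3482 6.4601 1.1365
23.7054 10.3344 2.1560 0.0000
30.7534 15.9618 4.0897 0.0000 0.0000
37.0536 23.3698 7.7580 0.0000 0.0000 0.0000
42.4293 30.7534 14.7166 0.0000 0.0000 0.0000 0.0000

Δt=0.26033, u=1.17196, d=0.85327, q=0.47105, disc=e^(-rΔt)=0.99662
k=6 terminal: V=max(K-S,0) → 42.4293 30.7534 14.7166 0.0000 0.0000 0.0000 0.0000
k=5: j=0 S=36.6364 intr=37.0536 cont=36.8046 V=37.0536[EX]; j=1 S=50.3202 intr=23.3698 cont=23.1209 V=23.3698[EX]; j=2 S=69.1147 intr=4.5753 cont=7.7580 V=7.7580[hold]; j=3 S=94.9291 intr=0.0000 cont=0.0000 V=0.0000[hold]; j=4 S=130.3851 intr=0.0000 cont=0.0000 V=0.0000[hold]; j=5 S=179.0840 intr=0.0000 cont=0.0000 V=0.0000[hold]  S*(5)=50.3202
k=4: j=0 S=42.9366 intr=30.7534 cont=30.5044 V=30.7534[EX]; j=1 S=58.9734 intr=14.7166 cont=15.9618 V=15.9618[hold]; j=2 S=81.0000 intr=0.0000 cont=4.0897 V=4.0897[hold]; j=3 S=111.2535 intr=0.0000 cont=0.0000 V=0.0000[hold]; j=4 S=152.8067 intr=0.0000 cont=0.0000 V=0.0000[hold]  S*(4)=42.9366
k=3: j=0 S=50.3202 intr=23.3698 cont=23.7054 V=23.7054[hold]; j=1 S=69.1147 intr=4.5753 cont=10.3344 V=10.3344[hold]; j=2 S=94.9291 intr=0.0000 cont=2.1560 V=2.1560[hold]; j=3 S=130.3851 intr=0.0000 cont=0.0000 V=0.0000[hold]  S*(3)=-
k=2: j=0 S=58.9734 intr=14.7166 cont=17.3482 V=17.3482[hold]; j=1 S=81.0000 intr=0.0000 cont=6.4601 V=6.4601[hold]; j=2 S=111.2535 intr=0.0000 cont=1.1365 V=1.1365[hold]  S*(2)=-
k=1: j=0 S=69.1147 intr=4.5753 cont=12.1781 V=12.1781[hold]; j=1 S=94.9291 intr=0.0000 cont=3.9391 V=3.9391[hold]  S*(1)=-
k=0: j=0 S=81.0000 intr=0.0000 cont=8.2690 V=8.2690[hold]  S*(0)=-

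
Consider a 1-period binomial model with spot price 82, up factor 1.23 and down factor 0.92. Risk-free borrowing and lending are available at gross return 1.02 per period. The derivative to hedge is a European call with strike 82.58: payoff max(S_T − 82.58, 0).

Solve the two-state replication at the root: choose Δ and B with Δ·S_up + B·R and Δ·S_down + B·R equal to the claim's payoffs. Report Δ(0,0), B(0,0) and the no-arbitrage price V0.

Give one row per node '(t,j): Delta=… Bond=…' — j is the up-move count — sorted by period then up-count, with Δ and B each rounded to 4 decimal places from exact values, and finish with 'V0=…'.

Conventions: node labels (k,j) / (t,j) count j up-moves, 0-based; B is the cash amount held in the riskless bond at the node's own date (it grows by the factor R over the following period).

Since d<R<u, set p* = (R−d)/(u−d) = 0.3226; price each node as the discounted p*-expectation of its children.
Terminal payoffs: V(1,0)=0.0000, V(1,1)=18.2800
(0,0): S=82.0000. Δ = (V_up−V_dn)/(S_up−S_dn) = (18.2800−0.0000)/(100.8600−75.4400) = 0.7191. V = [p*·18.2800 + (1−p*)·0.0000]/1.02 = 5.7812. B = V − Δ·S = -53.1866.
Check: Δ(0,0)·S0 + B(0,0) = 5.7812 = V0.

(0,0): Delta=0.7191 Bond=-53.1866
V0=5.7812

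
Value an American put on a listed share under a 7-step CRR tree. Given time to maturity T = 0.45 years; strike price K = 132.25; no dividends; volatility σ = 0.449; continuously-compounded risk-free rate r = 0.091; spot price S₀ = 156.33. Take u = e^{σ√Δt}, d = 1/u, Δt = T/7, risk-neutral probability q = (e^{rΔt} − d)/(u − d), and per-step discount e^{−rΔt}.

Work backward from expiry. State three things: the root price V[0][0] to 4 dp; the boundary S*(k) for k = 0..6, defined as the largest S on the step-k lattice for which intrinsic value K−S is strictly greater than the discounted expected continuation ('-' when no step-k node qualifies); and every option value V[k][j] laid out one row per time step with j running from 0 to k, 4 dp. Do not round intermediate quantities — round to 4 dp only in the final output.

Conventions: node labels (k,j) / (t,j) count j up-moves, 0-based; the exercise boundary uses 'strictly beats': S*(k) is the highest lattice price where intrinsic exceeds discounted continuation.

price = 6.3633
boundary = - - - - 99.1466 88.4783 99.1466
tree:
6.3633
10.0984 2.6624
15.5813 4.6748 0.6595
23.2147 8.0483 1.3195 0.0000
33.1034 13.4920 2.6402 0.0000 0.0000
43.7717 21.7701 5.2826 0.0000 0.0000 0.0000
53.2920 33.1034 10.5698 0.0000 0.0000 0.0000 0.0000
61.7880 43.7717 21.1487 0.0000 0.0000 0.0000 0.0000 0.0000

Δt=0.06429  u=1.12058  d=0.89240  q=0.49728  discount=0.99417
step 7 (expiry): payoffs max(K−S,0) = 61.7880 43.7717 21.1487 0.0000 0.0000 0.0000 0.0000 0.0000
step 6: (k=6,j=0): S=78.9580, K−S=53.2920, hold=52.5206 ⇒ V=53.2920 exercise | (k=6,j=1): S=99.1466, K−S=33.1034, hold=32.3319 ⇒ V=33.1034 exercise | (k=6,j=2): S=124.4974, K−S=7.7526, hold=10.5698 ⇒ V=10.5698 continue | (k=6,j=3): S=156.3300, K−S=0.0000, hold=0.0000 ⇒ V=0.0000 continue | (k=6,j=4): S=196.3019, K−S=0.0000, hold=0.0000 ⇒ V=0.0000 continue | (k=6,j=5): S=246.4942, K−S=0.0000, hold=0.0000 ⇒ V=0.0000 continue | (k=6,j=6): S=309.5200, K−S=0.0000, hold=0.0000 ⇒ V=0.0000 continue  boundary S*=99.1466
step 5: (k=5,j=0): S=88.4783, K−S=43.7717, hold=43.0003 ⇒ V=43.7717 exercise | (k=5,j=1): S=111.1013, K−S=21.1487, hold=21.7701 ⇒ V=21.7701 continue | (k=5,j=2): S=139.5087, K−S=0.0000, hold=5.2826 ⇒ V=5.2826 continue | (k=5,j=3): S=175.1795, K−S=0.0000, hold=0.0000 ⇒ V=0.0000 continue | (k=5,j=4): S=219.9711, K−S=0.0000, hold=0.0000 ⇒ V=0.0000 continue | (k=5,j=5): S=276.2153, K−S=0.0000, hold=0.0000 ⇒ V=0.0000 continue  boundary S*=88.4783
step 4: (k=4,j=0): S=99.1466, K−S=33.1034, hold=32.6391 ⇒ V=33.1034 exercise | (k=4,j=1): S=124.4974, K−S=7.7526, hold=13.4920 ⇒ V=13.4920 continue | (k=4,j=2): S=156.3300, K−S=0.0000, hold=2.6402 ⇒ V=2.6402 continue | (k=4,j=3): S=196.3019, K−S=0.0000, hold=0.0000 ⇒ V=0.0000 continue | (k=4,j=4): S=246.4942, K−S=0.0000, hold=0.0000 ⇒ V=0.0000 continue  boundary S*=99.1466
step 3: (k=3,j=0): S=111.1013, K−S=21.1487, hold=23.2147 ⇒ V=23.2147 continue | (k=3,j=1): S=139.5087, K−S=0.0000, hold=8.0483 ⇒ V=8.0483 continue | (k=3,j=2): S=175.1795, K−S=0.0000, hold=1.3195 ⇒ V=1.3195 continue | (k=3,j=3): S=219.9711, K−S=0.0000, hold=0.0000 ⇒ V=0.0000 continue  boundary S*=-
step 2: (k=2,j=0): S=124.4974, K−S=7.7526, hold=15.5813 ⇒ V=15.5813 continue | (k=2,j=1): S=156.3300, K−S=0.0000, hold=4.6748 ⇒ V=4.6748 continue | (k=2,j=2): S=196.3019, K−S=0.0000, hold=0.6595 ⇒ V=0.6595 continue  boundary S*=-
step 1: (k=1,j=0): S=139.5087, K−S=0.0000, hold=10.0984 ⇒ V=10.0984 continue | (k=1,j=1): S=175.1795, K−S=0.0000, hold=2.6624 ⇒ V=2.6624 continue  boundary S*=-
step 0: (k=0,j=0): S=156.3300, K−S=0.0000, hold=6.3633 ⇒ V=6.3633 continue  boundary S*=-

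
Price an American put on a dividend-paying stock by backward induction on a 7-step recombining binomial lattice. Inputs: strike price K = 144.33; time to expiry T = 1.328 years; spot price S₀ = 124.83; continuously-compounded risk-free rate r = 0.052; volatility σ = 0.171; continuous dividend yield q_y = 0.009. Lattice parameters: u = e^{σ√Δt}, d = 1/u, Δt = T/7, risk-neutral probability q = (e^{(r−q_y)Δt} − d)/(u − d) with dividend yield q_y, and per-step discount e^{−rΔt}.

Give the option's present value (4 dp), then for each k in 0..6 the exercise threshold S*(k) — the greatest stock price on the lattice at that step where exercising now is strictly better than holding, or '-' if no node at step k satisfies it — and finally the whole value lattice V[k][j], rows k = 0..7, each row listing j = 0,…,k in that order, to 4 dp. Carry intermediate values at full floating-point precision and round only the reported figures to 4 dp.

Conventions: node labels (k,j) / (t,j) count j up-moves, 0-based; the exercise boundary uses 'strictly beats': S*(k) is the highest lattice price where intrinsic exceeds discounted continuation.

Δt=0.18971, u=1.07732, d=0.92823, q=0.53633, disc=e^(-rΔt)=0.99018
k=7 terminal: V=max(K-S,0) → 70.2174 58.3128 44.4959 28.4597 9.8475 0.0000 0.0000 0.0000
k=6: j=0 S=79.8433 intr=64.4867 cont=63.2061 V=64.4867[EX]; j=1 S=92.6685 intr=51.6615 cont=50.4028 V=51.6615[EX]; j=2 S=107.5537 intr=36.7763 cont=35.5429 V=36.7763[EX]; j=3 S=124.8300 intr=19.5000 cont=18.2961 V=19.5000[EX]; j=4 S=144.8813 intr=0.0000 cont=4.5212 V=4.5212[hold]; j=5 S=168.1535 intr=0.0000 cont=0.0000 V=0.0000[hold]; j=6 S=195.1638 intr=0.0000 cont=0.0000 V=0.0000[hold]  S*(6)=124.8300
k=5: j=0 S=86.0172 intr=58.3128 cont=57.0427 V=58.3128[EX]; j=1 S=99.8341 intr=44.4959 cont=43.2494 V=44.4959[EX]; j=2 S=115.8703 intr=28.4597 cont=27.2405 V=28.4597[EX]; j=3 S=134.4825 intr=9.8475 cont=11.3539 V=11.3539[hold]; j=4 S=156.0843 intr=0.0000 cont=2.0758 V=2.0758[hold]; j=5 S=181.1560 intr=0.0000 cont=0.0000 V=0.0000[hold]  S*(5)=115.8703
k=4: j=0 S=92.6685 intr=51.6615 cont=50.4028 V=51.6615[EX]; j=1 S=107.5537 intr=36.7763 cont=35.5429 V=36.7763[EX]; j=2 S=124.8300 intr=19.5000 cont=19.0961 V=19.5000[EX]; j=3 S=144.8813 intr=0.0000 cont=6.3152 V=6.3152[hold]; j=4 S=168.1535 intr=0.0000 cont=0.9530 V=0.9530[hold]  S*(4)=124.8300
k=3: j=0 S=99.8341 intr=44.4959 cont=43.2494 V=44.4959[EX]; j=1 S=115.8703 intr=28.4597 cont=27.2405 V=28.4597[EX]; j=2 S=134.4825 intr=9.8475 cont=12.3067 V=12.3067[hold]; j=3 S=156.0843 intr=0.0000 cont=3.4056 V=3.4056[hold]  S*(3)=115.8703
k=2: j=0 S=107.5537 intr=36.7763 cont=35.5429 V=36.7763[EX]; j=1 S=124.8300 intr=19.5000 cont=19.6021 V=19.6021[hold]; j=2 S=144.8813 intr=0.0000 cont=7.4589 V=7.4589[hold]  S*(2)=107.5537
k=1: j=0 S=115.8703 intr=28.4597 cont=27.2947 V=28.4597[EX]; j=1 S=134.4825 intr=9.8475 cont=12.9609 V=12.9609[hold]  S*(1)=115.8703
k=0: j=0 S=124.8300 intr=19.5000 cont=19.9495 V=19.9495[hold]  S*(0)=-

price = 19.9495
boundary = - 115.8703 107.5537 115.8703 124.8300 115.8703 124.8300
tree:
19.9495
28.4597 12.9609
36.7763 19.6021 7.4589
44.4959 28.4597 12.3067 3.4056
51.6615 36.7763 19.5000 6.3152 0.9530
58.3128 44.4959 28.4597 11.3539 2.0758 0.0000
64.4867 51.6615 36.7763 19.5000 4.5212 0.0000 0.0000
70.2174 58.3128 44.4959 28.4597 9.8475 0.0000 0.0000 0.0000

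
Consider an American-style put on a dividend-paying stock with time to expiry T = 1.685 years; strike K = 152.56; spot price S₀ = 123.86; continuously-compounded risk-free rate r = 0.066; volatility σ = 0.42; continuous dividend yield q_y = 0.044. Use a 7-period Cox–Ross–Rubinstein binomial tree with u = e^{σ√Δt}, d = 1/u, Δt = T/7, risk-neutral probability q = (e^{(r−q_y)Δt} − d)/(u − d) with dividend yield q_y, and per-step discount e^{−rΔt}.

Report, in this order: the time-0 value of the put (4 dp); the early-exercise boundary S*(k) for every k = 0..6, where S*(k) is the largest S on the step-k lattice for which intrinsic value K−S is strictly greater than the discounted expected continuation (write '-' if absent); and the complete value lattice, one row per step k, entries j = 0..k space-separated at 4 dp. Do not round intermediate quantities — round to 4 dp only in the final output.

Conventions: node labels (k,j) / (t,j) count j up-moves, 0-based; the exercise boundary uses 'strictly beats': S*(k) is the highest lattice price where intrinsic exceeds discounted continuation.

Δt=0.24071, u=1.22883, d=0.81378, q=0.46146, disc=e^(-rΔt)=0.98424
k=7 terminal: V=max(K-S,0) → 123.2857 108.3551 85.8094 51.7650 0.3570 0.0000 0.0000 0.0000
k=6: j=0 S=35.9732 intr=116.5868 cont=114.5612 V=116.5868[EX]; j=1 S=54.3204 intr=98.2396 cont=96.4073 V=98.2396[EX]; j=2 S=82.0251 intr=70.5349 cont=68.9945 V=70.5349[EX]; j=3 S=123.8600 intr=28.7000 cont=27.6003 V=28.7000[EX]; j=4 S=187.0317 intr=0.0000 cont=0.1892 V=0.1892[hold]; j=5 S=282.4225 intr=0.0000 cont=0.0000 V=0.0000[hold]; j=6 S=426.4651 intr=0.0000 cont=0.0000 V=0.0000[hold]  S*(6)=123.8600
k=5: j=0 S=44.2049 intr=108.3551 cont=106.4162 V=108.3551[EX]; j=1 S=66.7506 intr=85.8094 cont=84.1081 V=85.8094[EX]; j=2 S=100.7950 intr=51.7650 cont=50.4223 V=51.7650[EX]; j=3 S=152.2030 intr=0.3570 cont=15.2985 V=15.2985[hold]; j=4 S=229.8303 intr=0.0000 cont=0.1003 V=0.1003[hold]; j=5 S=347.0495 intr=0.0000 cont=0.0000 V=0.0000[hold]  S*(5)=100.7950
k=4: j=0 S=54.3204 intr=98.2396 cont=96.4073 V=98.2396[EX]; j=1 S=82.0251 intr=70.5349 cont=68.9945 V=70.5349[EX]; j=2 S=123.8600 intr=28.7000 cont=34.3865 V=34.3865[hold]; j=3 S=187.0317 intr=0.0000 cont=8.1546 V=8.1546[hold]; j=4 S=282.4225 intr=0.0000 cont=0.0532 V=0.0532[hold]  S*(4)=82.0251
k=3: j=0 S=66.7506 intr=85.8094 cont=84.1081 V=85.8094[EX]; j=1 S=100.7950 intr=51.7650 cont=53.0051 V=53.0051[hold]; j=2 S=152.2030 intr=0.3570 cont=21.9304 V=21.9304[hold]; j=3 S=229.8303 intr=0.0000 cont=4.3465 V=4.3465[hold]  S*(3)=66.7506
k=2: j=0 S=82.0251 intr=70.5349 cont=69.5577 V=70.5349[EX]; j=1 S=123.8600 intr=28.7000 cont=38.0559 V=38.0559[hold]; j=2 S=187.0317 intr=0.0000 cont=13.5984 V=13.5984[hold]  S*(2)=82.0251
k=1: j=0 S=100.7950 intr=51.7650 cont=54.6717 V=54.6717[hold]; j=1 S=152.2030 intr=0.3570 cont=26.3478 V=26.3478[hold]  S*(1)=-
k=0: j=0 S=123.8600 intr=28.7000 cont=40.9457 V=40.9457[hold]  S*(0)=-

price = 40.9457
boundary = - - 82.0251 66.7506 82.0251 100.7950 123.8600
tree:
40.9457
54.6717 26.3478
70.5349 38.0559 13.5984
85.8094 53.0051 21.9304 4.3465
98.2396 70.5349 34.3865 8.1546 0.0532
108.3551 85.8094 51.7650 15.2985 0.1003 0.0000
116.5868 98.2396 70.5349 28.7000 0.1892 0.0000 0.0000
123.2857 108.3551 85.8094 51.7650 0.3570 0.0000 0.0000 0.0000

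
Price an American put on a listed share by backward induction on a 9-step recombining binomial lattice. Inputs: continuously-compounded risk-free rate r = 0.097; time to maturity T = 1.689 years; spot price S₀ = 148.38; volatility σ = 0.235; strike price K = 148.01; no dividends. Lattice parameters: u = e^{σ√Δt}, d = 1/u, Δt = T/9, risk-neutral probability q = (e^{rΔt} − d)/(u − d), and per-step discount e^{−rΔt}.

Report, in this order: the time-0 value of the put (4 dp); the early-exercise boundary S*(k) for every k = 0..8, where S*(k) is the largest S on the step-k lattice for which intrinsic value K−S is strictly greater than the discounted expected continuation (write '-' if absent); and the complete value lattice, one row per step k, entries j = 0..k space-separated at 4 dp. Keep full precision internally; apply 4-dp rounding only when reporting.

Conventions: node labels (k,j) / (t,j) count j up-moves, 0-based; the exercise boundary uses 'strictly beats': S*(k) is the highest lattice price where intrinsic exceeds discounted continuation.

price = 10.3604
boundary = - - 121.0459 109.3296 121.0459 109.3296 121.0459 109.3296 121.0459
tree:
10.3604
16.9409 5.6237
26.9641 9.7638 2.6145
38.6804 16.4867 4.8979 0.9389
49.2627 26.9641 8.9446 1.9372 0.1998
58.8207 38.6804 15.8319 3.9252 0.4674 0.0000
67.4536 49.2627 26.9641 7.7637 1.0932 0.0000 0.0000
75.2509 58.8207 38.6804 14.8439 2.5572 0.0000 0.0000 0.0000
82.2934 67.4536 49.2627 26.9641 5.9817 0.0000 0.0000 0.0000 0.0000
88.6543 75.2509 58.8207 38.6804 13.9921 0.0000 0.0000 0.0000 0.0000 0.0000

params: Δt=0.18767 u=1.10717 d=0.90321 q=0.56464 e^(-rΔt)=0.98196
t_9 payoffs: 88.6543 75.2509 58.8207 38.6804 13.9921 0.0000 0.0000 0.0000 0.0000 0.0000
t_8: node(8,0) S=65.7166 payoff=82.2934 vs cont=79.6235 → 82.2934 [stop]  node(8,1) S=80.5564 payoff=67.4536 vs cont=64.7837 → 67.4536 [stop]  node(8,2) S=98.7473 payoff=49.2627 vs cont=46.5928 → 49.2627 [stop]  node(8,3) S=121.0459 payoff=26.9641 vs cont=24.2941 → 26.9641 [stop]  node(8,4) S=148.3800 payoff=0.0000 vs cont=5.9817 → 5.9817 [wait]  node(8,5) S=181.8865 payoff=0.0000 vs cont=0.0000 → 0.0000 [wait]  node(8,6) S=222.9593 payoff=0.0000 vs cont=0.0000 → 0.0000 [wait]  node(8,7) S=273.3070 payoff=0.0000 vs cont=0.0000 → 0.0000 [wait]  node(8,8) S=335.0240 payoff=0.0000 vs cont=0.0000 → 0.0000 [wait]  ⇒ S*(8)=121.0459
t_7: node(7,0) S=72.7591 payoff=75.2509 vs cont=72.5809 → 75.2509 [stop]  node(7,1) S=89.1893 payoff=58.8207 vs cont=56.1508 → 58.8207 [stop]  node(7,2) S=109.3296 payoff=38.6804 vs cont=36.0105 → 38.6804 [stop]  node(7,3) S=134.0179 payoff=13.9921 vs cont=14.8439 → 14.8439 [wait]  node(7,4) S=164.2812 payoff=0.0000 vs cont=2.5572 → 2.5572 [wait]  node(7,5) S=201.3785 payoff=0.0000 vs cont=0.0000 → 0.0000 [wait]  node(7,6) S=246.8529 payoff=0.0000 vs cont=0.0000 → 0.0000 [wait]  node(7,7) S=302.5961 payoff=0.0000 vs cont=0.0000 → 0.0000 [wait]  ⇒ S*(7)=109.3296
t_6: node(6,0) S=80.5564 payoff=67.4536 vs cont=64.7837 → 67.4536 [stop]  node(6,1) S=98.7473 payoff=49.2627 vs cont=46.5928 → 49.2627 [stop]  node(6,2) S=121.0459 payoff=26.9641 vs cont=24.7664 → 26.9641 [stop]  node(6,3) S=148.3800 payoff=0.0000 vs cont=7.7637 → 7.7637 [wait]  node(6,4) S=181.8865 payoff=0.0000 vs cont=1.0932 → 1.0932 [wait]  node(6,5) S=222.9593 payoff=0.0000 vs cont=0.0000 → 0.0000 [wait]  node(6,6) S=273.3070 payoff=0.0000 vs cont=0.0000 → 0.0000 [wait]  ⇒ S*(6)=121.0459
t_5: node(5,0) S=89.1893 payoff=58.8207 vs cont=56.1508 → 58.8207 [stop]  node(5,1) S=109.3296 payoff=38.6804 vs cont=36.0105 → 38.6804 [stop]  node(5,2) S=134.0179 payoff=13.9921 vs cont=15.8319 → 15.8319 [wait]  node(5,3) S=164.2812 payoff=0.0000 vs cont=3.9252 → 3.9252 [wait]  node(5,4) S=201.3785 payoff=0.0000 vs cont=0.4674 → 0.4674 [wait]  node(5,5) S=246.8529 payoff=0.0000 vs cont=0.0000 → 0.0000 [wait]  ⇒ S*(5)=109.3296
t_4: node(4,0) S=98.7473 payoff=49.2627 vs cont=46.5928 → 49.2627 [stop]  node(4,1) S=121.0459 payoff=26.9641 vs cont=25.3142 → 26.9641 [stop]  node(4,2) S=148.3800 payoff=0.0000 vs cont=8.9446 → 8.9446 [wait]  node(4,3) S=181.8865 payoff=0.0000 vs cont=1.9372 → 1.9372 [wait]  node(4,4) S=222.9593 payoff=0.0000 vs cont=0.1998 → 0.1998 [wait]  ⇒ S*(4)=121.0459
t_3: node(3,0) S=109.3296 payoff=38.6804 vs cont=36.0105 → 38.6804 [stop]  node(3,1) S=134.0179 payoff=13.9921 vs cont=16.4867 → 16.4867 [wait]  node(3,2) S=164.2812 payoff=0.0000 vs cont=4.8979 → 4.8979 [wait]  node(3,3) S=201.3785 payoff=0.0000 vs cont=0.9389 → 0.9389 [wait]  ⇒ S*(3)=109.3296
t_2: node(2,0) S=121.0459 payoff=26.9641 vs cont=25.6772 → 26.9641 [stop]  node(2,1) S=148.3800 payoff=0.0000 vs cont=9.7638 → 9.7638 [wait]  node(2,2) S=181.8865 payoff=0.0000 vs cont=2.6145 → 2.6145 [wait]  ⇒ S*(2)=121.0459
t_1: node(1,0) S=134.0179 payoff=13.9921 vs cont=16.9409 → 16.9409 [wait]  node(1,1) S=164.2812 payoff=0.0000 vs cont=5.6237 → 5.6237 [wait]  ⇒ S*(1)=-
t_0: node(0,0) S=148.3800 payoff=0.0000 vs cont=10.3604 → 10.3604 [wait]  ⇒ S*(0)=-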